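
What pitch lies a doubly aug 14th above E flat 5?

D double-sharp 7

Counting seven letter names plus an octave up from E lands on D.
A doubly augmented fourteenth is 25 semitones; 25 semitones up from Eb5 gives D##7.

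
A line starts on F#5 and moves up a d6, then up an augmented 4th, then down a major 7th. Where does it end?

Ab5

A diminished sixth up from F#5 is Db6.
An augmented fourth up from Db6 is G6.
G6 down a major seventh → Ab5 (11 semitones).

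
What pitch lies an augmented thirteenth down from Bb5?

Dbb4

Six letters down from B (plus an octave) reaches D.
An augmented thirteenth is 22 semitones; 22 semitones down from Bb5 gives Dbb4.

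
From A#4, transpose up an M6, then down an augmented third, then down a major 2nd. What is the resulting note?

A major sixth up from A#4 is F##5.
F##5 down an augmented third → D5 (5 semitones).
A major second down from D5 is C5.

C5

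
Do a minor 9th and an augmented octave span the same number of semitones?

Yes

A minor ninth = 13 semitones = an augmented octave; enharmonically equal.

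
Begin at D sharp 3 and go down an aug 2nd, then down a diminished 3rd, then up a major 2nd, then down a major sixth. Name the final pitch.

An augmented second down from D#3 is C3.
A diminished third down from C3 is A#2.
A major second up from A#2 is B#2.
A major sixth down from B#2 is D#2.

D sharp 2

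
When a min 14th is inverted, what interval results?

major 2nd

First reduce the compound minor fourteenth to its simple form, a minor seventh.
Interval numbers invert to sum to nine: 7 + 2 = 9, so a seventh inverts to a second.
And minor becomes major under inversion, so we get a major second.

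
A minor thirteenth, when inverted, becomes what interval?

M3

First reduce the compound minor thirteenth to its simple form, a minor sixth.
The rule of nine gives the new number: 9 − 6 = 3, so a sixth becomes a third.
The quality also flips — minor becomes major — giving a major third.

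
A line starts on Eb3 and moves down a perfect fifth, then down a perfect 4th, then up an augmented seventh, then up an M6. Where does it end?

B#3

Down a perfect fifth from Eb3: Ab2 (7 semitones down).
Ab2 down a perfect fourth → Eb2 (5 semitones).
Up an augmented seventh from Eb2: D#3 (12 semitones up).
A major sixth up from D#3 is B#3.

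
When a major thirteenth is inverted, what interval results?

First reduce the compound major thirteenth to its simple form, a major sixth.
Inverted interval numbers add to nine, so a sixth pairs with a third (6 + 3 = 9).
Quality inverts too: major becomes minor. That makes the inversion a minor third.

minor third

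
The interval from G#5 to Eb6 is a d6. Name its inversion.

A3

Inverted interval numbers add to nine, so a sixth pairs with a third (6 + 3 = 9).
And diminished becomes augmented under inversion, so we get an augmented third.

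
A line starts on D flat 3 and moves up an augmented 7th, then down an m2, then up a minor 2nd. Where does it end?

An augmented seventh up from Db3 is C#4.
C#4 down a minor second → B#3 (1 semitone).
A minor second up from B#3 is C#4.

C sharp 4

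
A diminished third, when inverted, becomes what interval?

augmented sixth

Interval numbers invert to sum to nine: 3 + 6 = 9, so a third inverts to a sixth.
And diminished becomes augmented under inversion, so we get an augmented sixth.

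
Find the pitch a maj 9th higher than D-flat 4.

Two letters up from D (plus an octave) reaches E.
Moving 14 semitones up from Db4 (the size of a major ninth) reaches Eb5.

E-flat 5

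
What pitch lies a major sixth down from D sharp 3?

F sharp 2

Counting six letter names down from D lands on F.
Moving 9 semitones down from D#3 (the size of a major sixth) reaches F#2.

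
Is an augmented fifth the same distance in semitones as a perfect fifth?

8 semitones (augmented fifth) vs 7 semitones (perfect fifth): not equal.

No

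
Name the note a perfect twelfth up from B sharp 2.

F double-sharp 4

Counting five letter names plus an octave up from B lands on F.
Moving 19 semitones up from B#2 (the size of a perfect twelfth) reaches F##4.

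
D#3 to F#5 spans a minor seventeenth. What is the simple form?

Take out 2 octaves (14 from the number): 17 − 14 = 3.
That makes a minor seventeenth a compound minor third — 2 octaves plus a minor third.

minor third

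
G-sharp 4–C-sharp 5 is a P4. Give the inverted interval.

perfect fifth

Inverted interval numbers add to nine, so a fourth pairs with a fifth (4 + 5 = 9).
And perfect stays perfect under inversion, so we get a perfect fifth.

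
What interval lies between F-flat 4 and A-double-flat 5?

minor tenth

F to A spans three letter names (F-G-A), plus an octave, so the interval is some kind of tenth.
A major tenth would be 16 semitones, but Fb4 to Abb5 is 15 — one semitone narrower, making it a minor tenth.
(Equivalently, a compound minor third: a minor third plus an octave.)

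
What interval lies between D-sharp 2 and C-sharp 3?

minor seventh

D to C spans seven letter names (D-E-F-G-A-B-C), so the interval is some kind of seventh.
A major seventh would be 11 semitones, but D#2 to C#3 is 10 — one semitone narrower, making it a minor seventh.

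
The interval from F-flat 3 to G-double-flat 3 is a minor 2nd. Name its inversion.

Inverted interval numbers add to nine, so a second pairs with a seventh (2 + 7 = 9).
The quality also flips — minor becomes major — giving a major seventh.

M7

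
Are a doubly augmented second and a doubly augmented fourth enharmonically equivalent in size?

A doubly augmented second is 4 semitones but a doubly augmented fourth is 7 semitones — different sizes.

No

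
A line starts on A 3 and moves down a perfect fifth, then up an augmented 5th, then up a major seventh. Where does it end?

G double-sharp 4

A3 down a perfect fifth → D3 (7 semitones).
D3 up an augmented fifth → A#3 (8 semitones).
Up a major seventh from A#3: G##4 (11 semitones up).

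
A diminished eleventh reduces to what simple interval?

diminished 4th

Each octave removed subtracts seven from the number: 11 − 7 = 4.
Quality carries through unchanged, so the simple form is a diminished fourth.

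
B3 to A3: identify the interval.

Descending from B3 to A3 is the same interval as ascending A3 to B3.
A to B spans two letter names (A-B), so the interval is some kind of second.
Counting semitones, A3→B3 is 2, which is the major second.

major 2nd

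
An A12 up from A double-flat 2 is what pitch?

E flat 4

The twelfth's letter: A up five letter names plus an octave → E.
An augmented twelfth spans 20 semitones, so from Abb2 the target pitch is Eb4.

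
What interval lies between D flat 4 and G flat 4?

perfect 4th

D to G spans four letter names (D-E-F-G), so the interval is some kind of fourth.
The perfect fourth spans 5 semitones, and Db4 to Gb4 is exactly 5 semitones — so this is a perfect fourth.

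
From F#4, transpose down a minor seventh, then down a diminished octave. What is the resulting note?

Down a minor seventh from F#4: G#3 (10 semitones down).
A diminished octave down from G#3 is G##2.

G##2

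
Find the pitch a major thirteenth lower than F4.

The thirteenth's letter: F down six letter names plus an octave → A.
Moving 21 semitones down from F4 (the size of a major thirteenth) reaches Ab2.

Ab2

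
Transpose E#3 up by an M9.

F##4

The ninth's letter: E up two letter names plus an octave → F.
A major ninth spans 14 semitones, so from E#3 the target pitch is F##4.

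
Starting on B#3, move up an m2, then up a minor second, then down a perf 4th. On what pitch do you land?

A3

B#3 up a minor second → C#4 (1 semitone).
Up a minor second from C#4: D4 (1 semitone up).
D4 down a perfect fourth → A3 (5 semitones).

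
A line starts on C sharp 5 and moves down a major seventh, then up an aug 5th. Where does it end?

A sharp 4

Down a major seventh from C#5: D4 (11 semitones down).
Up an augmented fifth from D4: A#4 (8 semitones up).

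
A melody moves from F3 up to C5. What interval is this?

P12

F to C spans five letter names (F-G-A-B-C), plus an octave — that makes it a twelfth of some quality.
Counting semitones, F3→C5 is 19, which is the perfect twelfth.
(Equivalently, a compound perfect fifth: a perfect fifth plus an octave.)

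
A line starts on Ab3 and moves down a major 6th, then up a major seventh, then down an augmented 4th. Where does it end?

Ab3 down a major sixth → Cb3 (9 semitones).
Up a major seventh from Cb3: Bb3 (11 semitones up).
Bb3 down an augmented fourth → Fb3 (6 semitones).

Fb3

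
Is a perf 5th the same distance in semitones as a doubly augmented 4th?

Yes

A perfect fifth spans 7 semitones, and a doubly augmented fourth also spans 7 semitones — they're enharmonic.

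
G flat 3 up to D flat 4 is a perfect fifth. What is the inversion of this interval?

The rule of nine gives the new number: 9 − 5 = 4, so a fifth becomes a fourth.
Quality inverts too: perfect stays perfect. That makes the inversion a perfect fourth.

P4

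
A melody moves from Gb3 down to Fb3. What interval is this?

Descending from Gb3 to Fb3 is the same interval as ascending Fb3 to Gb3.
F to G spans two letter names (F-G) — that makes it a second of some quality.
The major second spans 2 semitones, and Fb3 to Gb3 is exactly 2 semitones — so this is a major second.

M2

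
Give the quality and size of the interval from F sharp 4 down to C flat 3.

AA11

Descending from F#4 to Cb3 is the same interval as ascending Cb3 to F#4.
C to F spans four letter names (C-D-E-F), plus an octave — that makes it an eleventh of some quality.
A perfect eleventh would be 17 semitones; Cb3 to F#4 is 19, two semitones wider, so the interval is doubly augmented.
(Equivalently, a compound doubly augmented fourth: a doubly augmented fourth plus an octave.)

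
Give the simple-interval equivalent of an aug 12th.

augmented 5th

Take out an octave (7 from the number): 12 − 7 = 5.
So an augmented twelfth is an octave plus an augmented fifth. The quality is unchanged.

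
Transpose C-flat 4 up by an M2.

D-flat 4

Two letter names up from C: D.
A major second is 2 semitones; 2 semitones up from Cb4 gives Db4.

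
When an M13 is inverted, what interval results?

First reduce the compound major thirteenth to its simple form, a major sixth.
Inverted interval numbers add to nine, so a sixth pairs with a third (6 + 3 = 9).
And major becomes minor under inversion, so we get a minor third.

minor third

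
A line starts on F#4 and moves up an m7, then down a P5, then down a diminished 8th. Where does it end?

F#4 up a minor seventh → E5 (10 semitones).
Down a perfect fifth from E5: A4 (7 semitones down).
A diminished octave down from A4 is A#3.

A#3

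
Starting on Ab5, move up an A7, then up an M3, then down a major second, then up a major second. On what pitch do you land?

B#6

Up an augmented seventh from Ab5: G#6 (12 semitones up).
A major third up from G#6 is B#6.
B#6 down a major second → A#6 (2 semitones).
A#6 up a major second → B#6 (2 semitones).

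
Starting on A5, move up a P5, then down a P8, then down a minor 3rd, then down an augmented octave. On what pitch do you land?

C4

Up a perfect fifth from A5: E6 (7 semitones up).
E6 down a perfect octave → E5 (12 semitones).
A minor third down from E5 is C#5.
Down an augmented octave from C#5: C4 (13 semitones down).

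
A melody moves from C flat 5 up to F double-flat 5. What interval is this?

C to F spans four letter names (C-D-E-F), so the interval is some kind of fourth.
Cb5 to Fbb5 spans 4 semitones — one semitone narrower than the perfect fourth (5) — giving a diminished fourth.

diminished fourth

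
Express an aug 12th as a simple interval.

augmented fifth

Take out an octave (7 from the number): 12 − 7 = 5.
Quality carries through unchanged, so the simple form is an augmented fifth.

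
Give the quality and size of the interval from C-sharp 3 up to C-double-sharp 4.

C to C is the same letter name, plus an octave, so the interval is some kind of octave.
A perfect octave would be 12 semitones; C#3 to C##4 is 13, one semitone wider, so the interval is augmented.

A8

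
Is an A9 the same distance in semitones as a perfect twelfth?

15 semitones (augmented ninth) vs 19 semitones (perfect twelfth): not equal.

No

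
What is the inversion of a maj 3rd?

minor sixth

Inverted interval numbers add to nine, so a third pairs with a sixth (3 + 6 = 9).
Quality inverts too: major becomes minor. That makes the inversion a minor sixth.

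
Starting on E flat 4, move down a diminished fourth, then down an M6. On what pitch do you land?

Eb4 down a diminished fourth → B3 (4 semitones).
Down a major sixth from B3: D3 (9 semitones down).

D 3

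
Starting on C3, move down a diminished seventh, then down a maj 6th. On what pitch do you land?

Down a diminished seventh from C3: D#2 (9 semitones down).
A major sixth down from D#2 is F#1.

F#1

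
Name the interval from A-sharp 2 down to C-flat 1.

Descending from A#2 to Cb1 is the same interval as ascending Cb1 to A#2.
C to A spans six letter names (C-D-E-F-G-A), plus an octave, so the interval is some kind of thirteenth.
The major thirteenth is 21 semitones; here we have 23, two semitones wider: doubly augmented.
(Equivalently, a compound doubly augmented sixth: a doubly augmented sixth plus an octave.)

doubly augmented thirteenth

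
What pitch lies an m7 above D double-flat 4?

C double-flat 5

Counting seven letter names up from D lands on C.
Moving 10 semitones up from Dbb4 (the size of a minor seventh) reaches Cbb5.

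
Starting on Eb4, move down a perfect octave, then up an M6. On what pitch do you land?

Down a perfect octave from Eb4: Eb3 (12 semitones down).
Eb3 up a major sixth → C4 (9 semitones).

C4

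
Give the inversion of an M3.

The rule of nine gives the new number: 9 − 3 = 6, so a third becomes a sixth.
Quality inverts too: major becomes minor. That makes the inversion a minor sixth.

minor 6th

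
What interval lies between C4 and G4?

C to G spans five letter names (C-D-E-F-G): a fifth.
C4 to G4 is 7 semitones, matching the perfect fifth exactly, so the quality is perfect.

perfect 5th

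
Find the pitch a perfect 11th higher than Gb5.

Four letters up from G (plus an octave) reaches C.
Moving 17 semitones up from Gb5 (the size of a perfect eleventh) reaches Cb7.

Cb7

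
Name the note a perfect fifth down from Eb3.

Ab2

Five letter names down from E: A.
A perfect fifth is 7 semitones; 7 semitones down from Eb3 gives Ab2.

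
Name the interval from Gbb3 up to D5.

G to D spans five letter names (G-A-B-C-D), plus an octave, so the interval is some kind of twelfth.
The perfect twelfth is 19 semitones; here we have 21, two semitones wider: doubly augmented.
(Equivalently, a compound doubly augmented fifth: a doubly augmented fifth plus an octave.)

doubly augmented twelfth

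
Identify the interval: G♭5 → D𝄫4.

Descending from Gb5 to Dbb4 is the same interval as ascending Dbb4 to Gb5.
D to G spans four letter names (D-E-F-G), plus an octave — that makes it an eleventh of some quality.
The perfect eleventh is 17 semitones; here we have 18, one semitone wider: augmented.
(Equivalently, a compound augmented fourth: an augmented fourth plus an octave.)

augmented 11th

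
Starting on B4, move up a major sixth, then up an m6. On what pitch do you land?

Up a major sixth from B4: G#5 (9 semitones up).
Up a minor sixth from G#5: E6 (8 semitones up).

E6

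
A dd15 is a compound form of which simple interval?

Each octave removed subtracts seven from the number: 15 − 7 = 8.
So a doubly diminished fifteenth is an octave plus a doubly diminished octave. The quality is unchanged.

doubly diminished octave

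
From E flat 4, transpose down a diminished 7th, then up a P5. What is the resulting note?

C sharp 4

A diminished seventh down from Eb4 is F#3.
A perfect fifth up from F#3 is C#4.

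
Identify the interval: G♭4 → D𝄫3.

Descending from Gb4 to Dbb3 is the same interval as ascending Dbb3 to Gb4.
D to G spans four letter names (D-E-F-G), plus an octave: an eleventh.
Dbb3 to Gb4 spans 18 semitones — one semitone wider than the perfect eleventh (17) — giving an augmented eleventh.
(Equivalently, a compound augmented fourth: an augmented fourth plus an octave.)

A11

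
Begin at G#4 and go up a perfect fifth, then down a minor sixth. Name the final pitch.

G#4 up a perfect fifth → D#5 (7 semitones).
D#5 down a minor sixth → F##4 (8 semitones).

F##4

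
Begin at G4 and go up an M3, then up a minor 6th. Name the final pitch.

G5

A major third up from G4 is B4.
Up a minor sixth from B4: G5 (8 semitones up).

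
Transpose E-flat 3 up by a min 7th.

Seven letter names up from E: D.
Moving 10 semitones up from Eb3 (the size of a minor seventh) reaches Db4.

D-flat 4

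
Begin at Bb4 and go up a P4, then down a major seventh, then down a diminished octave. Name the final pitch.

Bb4 up a perfect fourth → Eb5 (5 semitones).
A major seventh down from Eb5 is Fb4.
A diminished octave down from Fb4 is F3.

F3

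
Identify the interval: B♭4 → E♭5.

perfect 4th

B to E spans four letter names (B-C-D-E): a fourth.
Counting semitones, Bb4→Eb5 is 5, which is the perfect fourth.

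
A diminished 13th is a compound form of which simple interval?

diminished 6th

Take out an octave (7 from the number): 13 − 7 = 6.
So a diminished thirteenth is an octave plus a diminished sixth. The quality is unchanged.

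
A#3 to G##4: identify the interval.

A to G spans seven letter names (A-B-C-D-E-F-G): a seventh.
Counting semitones, A#3→G##4 is 11, which is the major seventh.

M7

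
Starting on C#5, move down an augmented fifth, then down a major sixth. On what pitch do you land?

Ab3

An augmented fifth down from C#5 is F4.
F4 down a major sixth → Ab3 (9 semitones).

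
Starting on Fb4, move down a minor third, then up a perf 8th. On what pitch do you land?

Fb4 down a minor third → Db4 (3 semitones).
Up a perfect octave from Db4: Db5 (12 semitones up).

Db5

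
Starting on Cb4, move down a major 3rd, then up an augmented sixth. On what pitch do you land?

Down a major third from Cb4: Abb3 (4 semitones down).
An augmented sixth up from Abb3 is F4.

F4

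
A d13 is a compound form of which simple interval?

Subtracting seven from the interval number removes an octave: 13 − 7 = 6.
So a diminished thirteenth is an octave plus a diminished sixth. The quality is unchanged.

d6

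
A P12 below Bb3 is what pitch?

The twelfth's letter: B down five letter names plus an octave → E.
Moving 19 semitones down from Bb3 (the size of a perfect twelfth) reaches Eb2.

Eb2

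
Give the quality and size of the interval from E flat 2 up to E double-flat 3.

E to E is the same letter name, plus an octave, so the interval is some kind of octave.
A perfect octave would be 12 semitones; Eb2 to Ebb3 is 11, one semitone narrower, so the interval is diminished.

d8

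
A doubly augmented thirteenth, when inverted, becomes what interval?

doubly diminished third

First reduce the compound doubly augmented thirteenth to its simple form, a doubly augmented sixth.
Inverted interval numbers add to nine, so a sixth pairs with a third (6 + 3 = 9).
And doubly augmented becomes doubly diminished under inversion, so we get a doubly diminished third.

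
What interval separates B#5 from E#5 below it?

Descending from B#5 to E#5 is the same interval as ascending E#5 to B#5.
E to B spans five letter names (E-F-G-A-B), so the interval is some kind of fifth.
E#5 to B#5 is 7 semitones, matching the perfect fifth exactly, so the quality is perfect.

perfect 5th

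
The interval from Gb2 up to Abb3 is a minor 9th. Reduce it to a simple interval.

Each octave removed subtracts seven from the number: 9 − 7 = 2.
Quality carries through unchanged, so the simple form is a minor second.

minor 2nd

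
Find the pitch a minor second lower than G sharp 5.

Counting two letter names down from G lands on F.
A minor second spans 1 semitone, so from G#5 the target pitch is F##5.

F double-sharp 5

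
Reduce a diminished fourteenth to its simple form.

diminished 7th

Take out an octave (7 from the number): 14 − 7 = 7.
So a diminished fourteenth is an octave plus a diminished seventh. The quality is unchanged.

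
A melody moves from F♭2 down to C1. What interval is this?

d11

Descending from Fb2 to C1 is the same interval as ascending C1 to Fb2.
C to F spans four letter names (C-D-E-F), plus an octave — that makes it an eleventh of some quality.
A perfect eleventh would be 17 semitones; C1 to Fb2 is 16, one semitone narrower, so the interval is diminished.
(Equivalently, a compound diminished fourth: a diminished fourth plus an octave.)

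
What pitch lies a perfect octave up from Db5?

Db6

The letter stays D (same as the start), shifted an octave up.
Moving 12 semitones up from Db5 (the size of a perfect octave) reaches Db6.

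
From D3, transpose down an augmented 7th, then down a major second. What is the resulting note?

Dbb2

An augmented seventh down from D3 is Ebb2.
Down a major second from Ebb2: Dbb2 (2 semitones down).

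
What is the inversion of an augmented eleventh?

First reduce the compound augmented eleventh to its simple form, an augmented fourth.
The rule of nine gives the new number: 9 − 4 = 5, so a fourth becomes a fifth.
And augmented becomes diminished under inversion, so we get a diminished fifth.

d5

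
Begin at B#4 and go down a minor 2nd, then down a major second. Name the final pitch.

G##4

B#4 down a minor second → A##4 (1 semitone).
Down a major second from A##4: G##4 (2 semitones down).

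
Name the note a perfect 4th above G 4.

C 5

Counting four letter names up from G lands on C.
A perfect fourth is 5 semitones; 5 semitones up from G4 gives C5.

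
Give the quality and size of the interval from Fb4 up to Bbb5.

perfect 11th

F to B spans four letter names (F-G-A-B), plus an octave, so the interval is some kind of eleventh.
The perfect eleventh spans 17 semitones, and Fb4 to Bbb5 is exactly 17 semitones — so this is a perfect eleventh.
(Equivalently, a compound perfect fourth: a perfect fourth plus an octave.)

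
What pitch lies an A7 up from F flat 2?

E 3

The seventh takes the letter from F up to E.
An augmented seventh is 12 semitones; 12 semitones up from Fb2 gives E3.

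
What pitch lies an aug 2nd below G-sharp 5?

F 5

The second takes the letter from G down to F.
An augmented second spans 3 semitones, so from G#5 the target pitch is F5.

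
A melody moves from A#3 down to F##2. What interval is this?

m10

Descending from A#3 to F##2 is the same interval as ascending F##2 to A#3.
F to A spans three letter names (F-G-A), plus an octave: a tenth.
F##2 to A#3 is 15 semitones, a half step short of the major tenth (16), so this is minor.
(Equivalently, a compound minor third: a minor third plus an octave.)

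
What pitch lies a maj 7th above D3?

C#4

Counting seven letter names up from D lands on C.
A major seventh is 11 semitones; 11 semitones up from D3 gives C#4.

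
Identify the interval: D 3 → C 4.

minor 7th

D to C spans seven letter names (D-E-F-G-A-B-C), so the interval is some kind of seventh.
A major seventh would be 11 semitones, but D3 to C4 is 10 — one semitone narrower, making it a minor seventh.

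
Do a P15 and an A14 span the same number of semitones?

Yes

A perfect fifteenth spans 24 semitones, and an augmented fourteenth also spans 24 semitones — they're enharmonic.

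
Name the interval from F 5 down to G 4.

Descending from F5 to G4 is the same interval as ascending G4 to F5.
G to F spans seven letter names (G-A-B-C-D-E-F) — that makes it a seventh of some quality.
A major seventh would be 11 semitones, but G4 to F5 is 10 — one semitone narrower, making it a minor seventh.

minor seventh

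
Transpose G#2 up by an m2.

The second takes the letter from G up to A.
Moving 1 semitone up from G#2 (the size of a minor second) reaches A2.

A2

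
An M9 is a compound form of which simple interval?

major 2nd

Take out an octave (7 from the number): 9 − 7 = 2.
That makes a major ninth a compound major second — an octave plus a major second.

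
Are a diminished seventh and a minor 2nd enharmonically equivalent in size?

A diminished seventh is 9 semitones but a minor second is 1 semitone — different sizes.

No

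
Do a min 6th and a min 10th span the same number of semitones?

No

A minor sixth spans 8 semitones; a minor tenth spans 15 semitones. They differ by 7.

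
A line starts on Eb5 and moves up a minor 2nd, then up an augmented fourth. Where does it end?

A minor second up from Eb5 is Fb5.
Up an augmented fourth from Fb5: Bb5 (6 semitones up).

Bb5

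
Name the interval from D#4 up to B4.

m6

D to B spans six letter names (D-E-F-G-A-B), so the interval is some kind of sixth.
D#4 to B4 is 8 semitones, a half step short of the major sixth (9), so this is minor.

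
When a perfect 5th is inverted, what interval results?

Inverted interval numbers add to nine, so a fifth pairs with a fourth (5 + 4 = 9).
Quality inverts too: perfect stays perfect. That makes the inversion a perfect fourth.

P4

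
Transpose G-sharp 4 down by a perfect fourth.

The fourth takes the letter from G down to D.
Moving 5 semitones down from G#4 (the size of a perfect fourth) reaches D#4.

D-sharp 4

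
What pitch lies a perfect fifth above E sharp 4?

B sharp 4

Counting five letter names up from E lands on B.
Moving 7 semitones up from E#4 (the size of a perfect fifth) reaches B#4.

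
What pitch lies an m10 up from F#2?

A3

The tenth's letter: F up three letter names plus an octave → A.
Moving 15 semitones up from F#2 (the size of a minor tenth) reaches A3.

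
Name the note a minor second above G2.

The second takes the letter from G up to A.
A minor second spans 1 semitone, so from G2 the target pitch is Ab2.

Ab2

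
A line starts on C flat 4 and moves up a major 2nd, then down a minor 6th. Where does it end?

Up a major second from Cb4: Db4 (2 semitones up).
Db4 down a minor sixth → F3 (8 semitones).

F 3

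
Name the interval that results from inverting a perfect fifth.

Interval numbers invert to sum to nine: 5 + 4 = 9, so a fifth inverts to a fourth.
And perfect stays perfect under inversion, so we get a perfect fourth.

P4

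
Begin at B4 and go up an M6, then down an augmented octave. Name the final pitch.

G4

A major sixth up from B4 is G#5.
G#5 down an augmented octave → G4 (13 semitones).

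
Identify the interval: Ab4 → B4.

A2

A to B spans two letter names (A-B) — that makes it a second of some quality.
The major second is 2 semitones; here we have 3, one semitone wider: augmented.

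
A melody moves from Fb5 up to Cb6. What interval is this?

P5

F to C spans five letter names (F-G-A-B-C) — that makes it a fifth of some quality.
Counting semitones, Fb5→Cb6 is 7, which is the perfect fifth.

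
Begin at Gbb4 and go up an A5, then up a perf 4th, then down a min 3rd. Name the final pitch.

Eb5

An augmented fifth up from Gbb4 is Db5.
A perfect fourth up from Db5 is Gb5.
Down a minor third from Gb5: Eb5 (3 semitones down).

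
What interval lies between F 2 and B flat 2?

F to B spans four letter names (F-G-A-B) — that makes it a fourth of some quality.
Counting semitones, F2→Bb2 is 5, which is the perfect fourth.

perfect fourth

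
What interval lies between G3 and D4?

perfect fifth

G to D spans five letter names (G-A-B-C-D) — that makes it a fifth of some quality.
Counting semitones, G3→D4 is 7, which is the perfect fifth.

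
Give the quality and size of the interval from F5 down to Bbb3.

Descending from F5 to Bbb3 is the same interval as ascending Bbb3 to F5.
B to F spans five letter names (B-C-D-E-F), plus an octave: a twelfth.
A perfect twelfth would be 19 semitones; Bbb3 to F5 is 20, one semitone wider, so the interval is augmented.
(Equivalently, a compound augmented fifth: an augmented fifth plus an octave.)

A12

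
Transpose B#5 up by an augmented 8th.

B##6

An octave keeps the letter name B, an octave up from B.
An augmented octave spans 13 semitones, so from B#5 the target pitch is B##6.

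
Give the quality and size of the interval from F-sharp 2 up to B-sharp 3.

augmented eleventh

F to B spans four letter names (F-G-A-B), plus an octave: an eleventh.
A perfect eleventh would be 17 semitones; F#2 to B#3 is 18, one semitone wider, so the interval is augmented.
(Equivalently, a compound augmented fourth: an augmented fourth plus an octave.)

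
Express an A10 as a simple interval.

Subtracting seven from the interval number removes an octave: 10 − 7 = 3.
Quality carries through unchanged, so the simple form is an augmented third.

A3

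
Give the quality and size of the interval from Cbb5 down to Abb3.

Descending from Cbb5 to Abb3 is the same interval as ascending Abb3 to Cbb5.
A to C spans three letter names (A-B-C), plus an octave, so the interval is some kind of tenth.
Abb3 to Cbb5 is 15 semitones, a half step short of the major tenth (16), so this is minor.
(Equivalently, a compound minor third: a minor third plus an octave.)

minor tenth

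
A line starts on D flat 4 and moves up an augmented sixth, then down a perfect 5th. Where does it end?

Up an augmented sixth from Db4: B4 (10 semitones up).
Down a perfect fifth from B4: E4 (7 semitones down).

E 4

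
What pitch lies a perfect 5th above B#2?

The fifth takes the letter from B up to F.
Moving 7 semitones up from B#2 (the size of a perfect fifth) reaches F##3.

F##3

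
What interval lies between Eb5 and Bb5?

E to B spans five letter names (E-F-G-A-B), so the interval is some kind of fifth.
Counting semitones, Eb5→Bb5 is 7, which is the perfect fifth.

P5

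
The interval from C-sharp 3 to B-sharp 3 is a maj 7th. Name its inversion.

m2

Inverted interval numbers add to nine, so a seventh pairs with a second (7 + 2 = 9).
Quality inverts too: major becomes minor. That makes the inversion a minor second.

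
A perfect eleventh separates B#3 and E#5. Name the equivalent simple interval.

perfect fourth

Subtracting seven from the interval number removes an octave: 11 − 7 = 4.
Quality carries through unchanged, so the simple form is a perfect fourth.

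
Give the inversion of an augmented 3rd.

Interval numbers invert to sum to nine: 3 + 6 = 9, so a third inverts to a sixth.
And augmented becomes diminished under inversion, so we get a diminished sixth.

diminished 6th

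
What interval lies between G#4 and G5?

G to G is the same letter name, plus an octave, so the interval is some kind of octave.
The perfect octave is 12 semitones; here we have 11, one semitone narrower: diminished.

d8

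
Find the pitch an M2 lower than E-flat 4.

Counting two letter names down from E lands on D.
A major second spans 2 semitones, so from Eb4 the target pitch is Db4.

D-flat 4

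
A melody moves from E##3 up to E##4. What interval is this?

perfect 8th

E to E is the same letter name, plus an octave, so the interval is some kind of octave.
Counting semitones, E##3→E##4 is 12, which is the perfect octave.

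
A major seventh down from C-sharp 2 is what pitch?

Seven letter names down from C: D.
A major seventh is 11 semitones; 11 semitones down from C#2 gives D1.

D 1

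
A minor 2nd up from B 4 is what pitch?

C 5

Counting two letter names up from B lands on C.
A minor second is 1 semitone; 1 semitone up from B4 gives C5.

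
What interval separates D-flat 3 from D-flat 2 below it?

Descending from Db3 to Db2 is the same interval as ascending Db2 to Db3.
D to D is the same letter name, plus an octave: an octave.
The perfect octave spans 12 semitones, and Db2 to Db3 is exactly 12 semitones — so this is a perfect octave.

perfect octave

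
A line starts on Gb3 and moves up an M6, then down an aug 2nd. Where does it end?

Dbb4

A major sixth up from Gb3 is Eb4.
Down an augmented second from Eb4: Dbb4 (3 semitones down).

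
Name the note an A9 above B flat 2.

Counting two letter names plus an octave up from B lands on C.
An augmented ninth is 15 semitones; 15 semitones up from Bb2 gives C#4.

C sharp 4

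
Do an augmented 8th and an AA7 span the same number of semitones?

Yes

An augmented octave = 13 semitones = a doubly augmented seventh; enharmonically equal.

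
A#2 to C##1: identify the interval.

minor thirteenth

Descending from A#2 to C##1 is the same interval as ascending C##1 to A#2.
C to A spans six letter names (C-D-E-F-G-A), plus an octave: a thirteenth.
C##1 to A#2 is 20 semitones, a half step short of the major thirteenth (21), so this is minor.
(Equivalently, a compound minor sixth: a minor sixth plus an octave.)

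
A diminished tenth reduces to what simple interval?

diminished third

Take out an octave (7 from the number): 10 − 7 = 3.
Quality carries through unchanged, so the simple form is a diminished third.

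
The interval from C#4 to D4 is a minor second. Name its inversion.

M7

Interval numbers invert to sum to nine: 2 + 7 = 9, so a second inverts to a seventh.
And minor becomes major under inversion, so we get a major seventh.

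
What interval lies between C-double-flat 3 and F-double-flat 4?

C to F spans four letter names (C-D-E-F), plus an octave: an eleventh.
The perfect eleventh spans 17 semitones, and Cbb3 to Fbb4 is exactly 17 semitones — so this is a perfect eleventh.
(Equivalently, a compound perfect fourth: a perfect fourth plus an octave.)

perfect eleventh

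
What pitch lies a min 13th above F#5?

The thirteenth's letter: F up six letter names plus an octave → D.
Moving 20 semitones up from F#5 (the size of a minor thirteenth) reaches D7.

D7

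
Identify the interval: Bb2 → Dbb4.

diminished tenth

B to D spans three letter names (B-C-D), plus an octave: a tenth.
The major tenth is 16 semitones; here we have 14, two semitones narrower: diminished.
(Equivalently, a compound diminished third: a diminished third plus an octave.)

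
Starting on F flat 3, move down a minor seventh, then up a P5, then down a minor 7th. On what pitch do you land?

E flat 2

Down a minor seventh from Fb3: Gb2 (10 semitones down).
Up a perfect fifth from Gb2: Db3 (7 semitones up).
Down a minor seventh from Db3: Eb2 (10 semitones down).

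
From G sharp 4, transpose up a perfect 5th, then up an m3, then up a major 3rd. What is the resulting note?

A perfect fifth up from G#4 is D#5.
A minor third up from D#5 is F#5.
F#5 up a major third → A#5 (4 semitones).

A sharp 5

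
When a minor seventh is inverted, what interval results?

Inverted interval numbers add to nine, so a seventh pairs with a second (7 + 2 = 9).
The quality also flips — minor becomes major — giving a major second.

M2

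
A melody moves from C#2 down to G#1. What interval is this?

Descending from C#2 to G#1 is the same interval as ascending G#1 to C#2.
G to C spans four letter names (G-A-B-C): a fourth.
G#1 to C#2 is 5 semitones, matching the perfect fourth exactly, so the quality is perfect.

P4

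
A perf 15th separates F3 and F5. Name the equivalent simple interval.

Each octave removed subtracts seven from the number: 15 − 7 = 8.
That makes a perfect fifteenth a compound perfect octave — an octave plus a perfect octave.

perfect 8th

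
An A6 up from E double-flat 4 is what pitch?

The sixth takes the letter from E up to C.
An augmented sixth spans 10 semitones, so from Ebb4 the target pitch is C5.

C 5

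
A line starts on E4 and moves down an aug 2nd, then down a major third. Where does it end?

An augmented second down from E4 is Db4.
A major third down from Db4 is Bbb3.

Bbb3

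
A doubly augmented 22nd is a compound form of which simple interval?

Take out 2 octaves (14 from the number): 22 − 14 = 8.
So a doubly augmented twenty-second is 2 octaves plus a doubly augmented octave. The quality is unchanged.

doubly augmented octave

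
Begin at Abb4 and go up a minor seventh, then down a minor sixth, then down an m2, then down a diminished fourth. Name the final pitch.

Up a minor seventh from Abb4: Gbb5 (10 semitones up).
Down a minor sixth from Gbb5: Bbb4 (8 semitones down).
Down a minor second from Bbb4: Ab4 (1 semitone down).
Ab4 down a diminished fourth → E4 (4 semitones).

E4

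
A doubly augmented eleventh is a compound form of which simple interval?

doubly augmented fourth

Each octave removed subtracts seven from the number: 11 − 7 = 4.
So a doubly augmented eleventh is an octave plus a doubly augmented fourth. The quality is unchanged.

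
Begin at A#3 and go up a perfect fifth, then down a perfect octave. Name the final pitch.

A perfect fifth up from A#3 is E#4.
E#4 down a perfect octave → E#3 (12 semitones).

E#3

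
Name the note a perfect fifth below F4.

Counting five letter names down from F lands on B.
Moving 7 semitones down from F4 (the size of a perfect fifth) reaches Bb3.

Bb3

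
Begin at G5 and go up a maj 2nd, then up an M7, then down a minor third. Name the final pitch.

E#6

G5 up a major second → A5 (2 semitones).
Up a major seventh from A5: G#6 (11 semitones up).
G#6 down a minor third → E#6 (3 semitones).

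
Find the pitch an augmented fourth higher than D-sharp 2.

G-double-sharp 2

Counting four letter names up from D lands on G.
Moving 6 semitones up from D#2 (the size of an augmented fourth) reaches G##2.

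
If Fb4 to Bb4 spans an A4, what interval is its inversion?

The rule of nine gives the new number: 9 − 4 = 5, so a fourth becomes a fifth.
The quality also flips — augmented becomes diminished — giving a diminished fifth.

diminished 5th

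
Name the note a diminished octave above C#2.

The letter stays C (same as the start), shifted an octave up.
Moving 11 semitones up from C#2 (the size of a diminished octave) reaches C3.

C3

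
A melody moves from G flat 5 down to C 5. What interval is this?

Descending from Gb5 to C5 is the same interval as ascending C5 to Gb5.
C to G spans five letter names (C-D-E-F-G) — that makes it a fifth of some quality.
A perfect fifth would be 7 semitones; C5 to Gb5 is 6, one semitone narrower, so the interval is diminished.

diminished 5th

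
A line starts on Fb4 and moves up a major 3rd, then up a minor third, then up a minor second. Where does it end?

A major third up from Fb4 is Ab4.
Ab4 up a minor third → Cb5 (3 semitones).
A minor second up from Cb5 is Dbb5.

Dbb5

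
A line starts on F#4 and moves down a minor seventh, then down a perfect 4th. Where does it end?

F#4 down a minor seventh → G#3 (10 semitones).
A perfect fourth down from G#3 is D#3.

D#3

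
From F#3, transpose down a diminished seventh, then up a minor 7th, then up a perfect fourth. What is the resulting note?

F#3 down a diminished seventh → G##2 (9 semitones).
Up a minor seventh from G##2: F##3 (10 semitones up).
A perfect fourth up from F##3 is B#3.

B#3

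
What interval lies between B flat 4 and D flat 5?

B to D spans three letter names (B-C-D): a third.
Bb4 to Db5 is 3 semitones, a half step short of the major third (4), so this is minor.

minor third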